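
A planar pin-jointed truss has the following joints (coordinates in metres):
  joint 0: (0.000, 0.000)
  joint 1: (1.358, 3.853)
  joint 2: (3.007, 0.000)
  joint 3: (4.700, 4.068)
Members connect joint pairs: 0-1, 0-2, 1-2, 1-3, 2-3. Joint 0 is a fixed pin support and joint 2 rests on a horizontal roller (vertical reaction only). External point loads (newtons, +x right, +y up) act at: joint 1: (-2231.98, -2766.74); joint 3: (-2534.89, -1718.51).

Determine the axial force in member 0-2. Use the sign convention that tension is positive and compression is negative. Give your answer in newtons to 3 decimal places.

-2356.470

N=4 nodes, M=5 members, R=3 reactions → 2N=8, M+R=8
member 0 (0-1): L=4.0853, (cx,cy)=(0.3324,0.9431)
member 1 (0-2): L=3.0070, (cx,cy)=(1.0000,0.0000)
member 2 (1-2): L=4.1910, (cx,cy)=(0.3935,-0.9193)
member 3 (1-3): L=3.3489, (cx,cy)=(0.9979,0.0642)
member 4 (2-3): L=4.4062, (cx,cy)=(0.3842,0.9232)
solve A·x = −loads:
  F[0-1] = -7251.2768 N (compression)
  F[0-2] = -2356.4704 N (compression)
  F[1-2] = +4298.6225 N (tension)
  F[1-3] = -1873.6143 N (compression)
  F[2-3] = -1731.1072 N (compression)
  Rx@0 = +4766.8700 N
  Ry@0 = +6838.9319 N
  Ry@2 = -2353.6819 N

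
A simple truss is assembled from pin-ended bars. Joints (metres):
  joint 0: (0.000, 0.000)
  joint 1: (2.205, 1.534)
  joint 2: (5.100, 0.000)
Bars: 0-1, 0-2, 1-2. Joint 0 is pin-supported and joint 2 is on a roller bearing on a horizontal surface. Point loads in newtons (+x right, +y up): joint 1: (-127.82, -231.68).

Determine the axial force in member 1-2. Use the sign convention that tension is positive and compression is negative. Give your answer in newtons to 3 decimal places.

N=3 nodes, M=3 members, R=3 reactions → 2N=6, M+R=6
member 0 (0-1): L=2.6861, (cx,cy)=(0.8209,0.5711)
member 1 (0-2): L=5.1000, (cx,cy)=(1.0000,0.0000)
member 2 (1-2): L=3.2763, (cx,cy)=(0.8836,-0.4682)
solve A·x = −loads:
  F[0-1] = -297.6060 N (compression)
  F[0-2] = +116.4818 N (tension)
  F[1-2] = -131.8239 N (compression)
  Rx@0 = +127.8200 N
  Ry@0 = +169.9587 N
  Ry@2 = +61.7213 N

-131.824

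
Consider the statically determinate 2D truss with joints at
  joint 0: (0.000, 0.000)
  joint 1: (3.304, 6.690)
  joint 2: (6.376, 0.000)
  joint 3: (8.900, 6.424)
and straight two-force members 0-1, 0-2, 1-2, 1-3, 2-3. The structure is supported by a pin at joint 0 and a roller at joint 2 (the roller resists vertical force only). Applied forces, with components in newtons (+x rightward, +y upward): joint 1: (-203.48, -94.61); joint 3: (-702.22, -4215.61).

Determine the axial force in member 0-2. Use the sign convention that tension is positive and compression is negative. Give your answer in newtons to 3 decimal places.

-1252.496

N=4 nodes, M=5 members, R=3 reactions → 2N=8, M+R=8
member 0 (0-1): L=7.4614, (cx,cy)=(0.4428,0.8966)
member 1 (0-2): L=6.3760, (cx,cy)=(1.0000,0.0000)
member 2 (1-2): L=7.3616, (cx,cy)=(0.4173,-0.9088)
member 3 (1-3): L=5.6023, (cx,cy)=(0.9989,-0.0475)
member 4 (2-3): L=6.9021, (cx,cy)=(0.3657,0.9307)
solve A·x = −loads:
  F[0-1] = +783.1663 N (tension)
  F[0-2] = -1252.4956 N (compression)
  F[1-2] = -925.7898 N (compression)
  F[1-3] = +937.6653 N (tension)
  F[2-3] = -4481.4889 N (compression)
  Rx@0 = +905.7000 N
  Ry@0 = -702.1981 N
  Ry@2 = +5012.4181 N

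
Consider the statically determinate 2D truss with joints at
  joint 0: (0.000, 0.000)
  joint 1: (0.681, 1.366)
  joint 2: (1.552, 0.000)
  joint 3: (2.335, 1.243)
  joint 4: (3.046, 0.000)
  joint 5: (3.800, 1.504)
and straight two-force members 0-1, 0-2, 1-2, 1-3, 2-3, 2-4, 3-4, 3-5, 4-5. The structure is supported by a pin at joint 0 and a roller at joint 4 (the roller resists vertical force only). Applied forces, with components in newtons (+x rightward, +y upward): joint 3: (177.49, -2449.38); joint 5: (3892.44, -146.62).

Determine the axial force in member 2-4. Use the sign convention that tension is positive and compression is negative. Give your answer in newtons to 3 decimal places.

N=6 nodes, M=9 members, R=3 reactions → 2N=12, M+R=12
member 0 (0-1): L=1.5263, (cx,cy)=(0.4462,0.8950)
member 1 (0-2): L=1.5520, (cx,cy)=(1.0000,0.0000)
member 2 (1-2): L=1.6201, (cx,cy)=(0.5376,-0.8432)
member 3 (1-3): L=1.6586, (cx,cy)=(0.9972,-0.0742)
member 4 (2-3): L=1.4691, (cx,cy)=(0.5330,0.8461)
member 5 (2-4): L=1.4940, (cx,cy)=(1.0000,0.0000)
member 6 (3-4): L=1.4320, (cx,cy)=(0.4965,-0.8680)
member 7 (3-5): L=1.4881, (cx,cy)=(0.9845,0.1754)
member 8 (4-5): L=1.6824, (cx,cy)=(0.4482,0.8940)
solve A·x = −loads:
  F[0-1] = +1630.1760 N (tension)
  F[0-2] = +3342.6025 N (tension)
  F[1-2] = -1883.7409 N (compression)
  F[1-3] = +1744.8958 N (tension)
  F[2-3] = +1877.1935 N (tension)
  F[2-4] = +1329.3066 N (tension)
  F[3-4] = -3608.6966 N (compression)
  F[3-5] = +4423.4774 N (tension)
  F[4-5] = -1031.9096 N (compression)
  Rx@0 = -4069.9300 N
  Ry@0 = -1458.9272 N
  Ry@4 = +4054.9272 N

1329.307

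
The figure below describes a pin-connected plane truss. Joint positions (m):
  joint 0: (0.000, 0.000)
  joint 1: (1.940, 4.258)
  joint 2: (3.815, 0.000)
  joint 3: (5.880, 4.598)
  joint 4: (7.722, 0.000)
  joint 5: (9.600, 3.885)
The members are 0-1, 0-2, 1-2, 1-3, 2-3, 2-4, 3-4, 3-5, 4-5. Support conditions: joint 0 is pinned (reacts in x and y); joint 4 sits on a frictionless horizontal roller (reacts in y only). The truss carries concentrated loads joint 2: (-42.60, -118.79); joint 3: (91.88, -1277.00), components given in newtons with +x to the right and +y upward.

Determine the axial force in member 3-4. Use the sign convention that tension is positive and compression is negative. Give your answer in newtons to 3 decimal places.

N=6 nodes, M=9 members, R=3 reactions → 2N=12, M+R=12
member 0 (0-1): L=4.6791, (cx,cy)=(0.4146,0.9100)
member 1 (0-2): L=3.8150, (cx,cy)=(1.0000,0.0000)
member 2 (1-2): L=4.6525, (cx,cy)=(0.4030,-0.9152)
member 3 (1-3): L=3.9546, (cx,cy)=(0.9963,0.0860)
member 4 (2-3): L=5.0404, (cx,cy)=(0.4097,0.9122)
member 5 (2-4): L=3.9070, (cx,cy)=(1.0000,0.0000)
member 6 (3-4): L=4.9532, (cx,cy)=(0.3719,-0.9283)
member 7 (3-5): L=3.7877, (cx,cy)=(0.9821,-0.1882)
member 8 (4-5): L=4.3151, (cx,cy)=(0.4352,0.9003)
solve A·x = −loads:
  F[0-1] = -340.6681 N (compression)
  F[0-2] = +190.5237 N (tension)
  F[1-2] = +313.5025 N (tension)
  F[1-3] = -268.5813 N (compression)
  F[2-3] = -184.3040 N (compression)
  F[2-4] = +434.9740 N (tension)
  F[3-4] = -1169.6687 N (compression)
  F[3-5] = +0.0000 N (tension)
  F[4-5] = -0.0000 N (compression)
  Rx@0 = -49.2800 N
  Ry@0 = +310.0081 N
  Ry@4 = +1085.7819 N

-1169.669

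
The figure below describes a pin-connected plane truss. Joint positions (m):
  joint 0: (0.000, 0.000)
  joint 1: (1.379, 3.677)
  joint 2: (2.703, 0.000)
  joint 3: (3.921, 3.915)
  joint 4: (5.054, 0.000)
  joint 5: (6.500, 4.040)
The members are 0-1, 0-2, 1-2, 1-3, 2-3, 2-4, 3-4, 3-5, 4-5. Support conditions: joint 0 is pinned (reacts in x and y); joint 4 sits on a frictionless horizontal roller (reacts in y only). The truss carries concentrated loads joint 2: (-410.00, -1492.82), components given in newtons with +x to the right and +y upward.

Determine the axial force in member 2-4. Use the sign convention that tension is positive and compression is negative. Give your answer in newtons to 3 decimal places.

N=6 nodes, M=9 members, R=3 reactions → 2N=12, M+R=12
member 0 (0-1): L=3.9271, (cx,cy)=(0.3512,0.9363)
member 1 (0-2): L=2.7030, (cx,cy)=(1.0000,0.0000)
member 2 (1-2): L=3.9081, (cx,cy)=(0.3388,-0.9409)
member 3 (1-3): L=2.5531, (cx,cy)=(0.9956,0.0932)
member 4 (2-3): L=4.1001, (cx,cy)=(0.2971,0.9549)
member 5 (2-4): L=2.3510, (cx,cy)=(1.0000,0.0000)
member 6 (3-4): L=4.0756, (cx,cy)=(0.2780,-0.9606)
member 7 (3-5): L=2.5820, (cx,cy)=(0.9988,0.0484)
member 8 (4-5): L=4.2910, (cx,cy)=(0.3370,0.9415)
solve A·x = −loads:
  F[0-1] = -741.6536 N (compression)
  F[0-2] = -149.5673 N (compression)
  F[1-2] = +688.9284 N (tension)
  F[1-3] = -495.9896 N (compression)
  F[2-3] = +884.5637 N (tension)
  F[2-4] = +231.0555 N (tension)
  F[3-4] = -831.1574 N (compression)
  F[3-5] = -0.0000 N (compression)
  F[4-5] = -0.0000 N (compression)
  Rx@0 = +410.0000 N
  Ry@0 = +694.4242 N
  Ry@4 = +798.3958 N

231.056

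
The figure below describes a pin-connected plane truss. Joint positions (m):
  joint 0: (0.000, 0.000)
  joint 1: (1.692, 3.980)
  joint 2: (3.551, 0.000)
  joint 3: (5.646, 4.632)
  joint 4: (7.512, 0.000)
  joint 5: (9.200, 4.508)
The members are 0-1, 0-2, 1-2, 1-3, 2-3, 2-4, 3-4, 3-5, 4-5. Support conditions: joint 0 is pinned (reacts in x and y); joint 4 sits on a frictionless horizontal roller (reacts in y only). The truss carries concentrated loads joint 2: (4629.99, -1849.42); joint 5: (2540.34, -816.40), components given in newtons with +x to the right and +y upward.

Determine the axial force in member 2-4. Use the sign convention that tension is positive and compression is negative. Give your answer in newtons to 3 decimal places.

N=6 nodes, M=9 members, R=3 reactions → 2N=12, M+R=12
member 0 (0-1): L=4.3247, (cx,cy)=(0.3912,0.9203)
member 1 (0-2): L=3.5510, (cx,cy)=(1.0000,0.0000)
member 2 (1-2): L=4.3928, (cx,cy)=(0.4232,-0.9060)
member 3 (1-3): L=4.0074, (cx,cy)=(0.9867,0.1627)
member 4 (2-3): L=5.0837, (cx,cy)=(0.4121,0.9111)
member 5 (2-4): L=3.9610, (cx,cy)=(1.0000,0.0000)
member 6 (3-4): L=4.9937, (cx,cy)=(0.3737,-0.9276)
member 7 (3-5): L=3.5562, (cx,cy)=(0.9994,-0.0349)
member 8 (4-5): L=4.8137, (cx,cy)=(0.3507,0.9365)
solve A·x = −loads:
  F[0-1] = +796.2120 N (tension)
  F[0-2] = +6858.8212 N (tension)
  F[1-2] = -698.2618 N (compression)
  F[1-3] = +615.2083 N (tension)
  F[2-3] = +2724.1397 N (tension)
  F[2-4] = +810.7167 N (tension)
  F[3-4] = -2889.4916 N (compression)
  F[3-5] = +2811.0441 N (tension)
  F[4-5] = -767.0921 N (compression)
  Rx@0 = -7170.3300 N
  Ry@0 = -732.7454 N
  Ry@4 = +3398.5654 N

810.717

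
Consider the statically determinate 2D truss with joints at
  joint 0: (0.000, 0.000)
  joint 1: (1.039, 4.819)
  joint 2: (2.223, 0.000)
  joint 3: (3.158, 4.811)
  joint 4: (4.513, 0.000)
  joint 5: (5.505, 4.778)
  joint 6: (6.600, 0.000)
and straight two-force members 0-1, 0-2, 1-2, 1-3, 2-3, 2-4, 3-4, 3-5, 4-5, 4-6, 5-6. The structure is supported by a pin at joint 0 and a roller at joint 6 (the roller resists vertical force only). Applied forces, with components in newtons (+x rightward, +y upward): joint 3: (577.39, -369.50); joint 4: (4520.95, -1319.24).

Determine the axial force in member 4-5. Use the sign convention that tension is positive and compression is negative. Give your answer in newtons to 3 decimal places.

1522.366

N=7 nodes, M=11 members, R=3 reactions → 2N=14, M+R=14
member 0 (0-1): L=4.9297, (cx,cy)=(0.2108,0.9775)
member 1 (0-2): L=2.2230, (cx,cy)=(1.0000,0.0000)
member 2 (1-2): L=4.9623, (cx,cy)=(0.2386,-0.9711)
member 3 (1-3): L=2.1190, (cx,cy)=(1.0000,-0.0038)
member 4 (2-3): L=4.9010, (cx,cy)=(0.1908,0.9816)
member 5 (2-4): L=2.2900, (cx,cy)=(1.0000,0.0000)
member 6 (3-4): L=4.9982, (cx,cy)=(0.2711,-0.9626)
member 7 (3-5): L=2.3472, (cx,cy)=(0.9999,-0.0141)
member 8 (4-5): L=4.8799, (cx,cy)=(0.2033,0.9791)
member 9 (4-6): L=2.0870, (cx,cy)=(1.0000,0.0000)
member 10 (5-6): L=4.9019, (cx,cy)=(0.2234,-0.9747)
solve A·x = −loads:
  F[0-1] = -193.3197 N (compression)
  F[0-2] = +5139.0844 N (tension)
  F[1-2] = +194.9367 N (tension)
  F[1-3] = -87.2566 N (compression)
  F[2-3] = -192.8486 N (compression)
  F[2-4] = +5222.3870 N (tension)
  F[3-4] = -178.0048 N (compression)
  F[3-5] = -653.2446 N (compression)
  F[4-5] = +1522.3658 N (tension)
  F[4-6] = +343.7087 N (tension)
  F[5-6] = -1538.6436 N (compression)
  Rx@0 = -5098.3400 N
  Ry@0 = +188.9772 N
  Ry@6 = +1499.7628 N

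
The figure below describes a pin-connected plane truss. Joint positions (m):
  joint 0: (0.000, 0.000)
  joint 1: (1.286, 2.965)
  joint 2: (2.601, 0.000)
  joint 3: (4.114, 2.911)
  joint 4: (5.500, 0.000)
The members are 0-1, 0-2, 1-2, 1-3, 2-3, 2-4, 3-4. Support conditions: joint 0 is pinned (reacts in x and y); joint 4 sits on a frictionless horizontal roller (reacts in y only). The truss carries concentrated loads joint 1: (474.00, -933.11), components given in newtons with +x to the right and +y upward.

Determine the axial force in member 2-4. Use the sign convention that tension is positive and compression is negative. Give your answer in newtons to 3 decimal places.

225.544

N=5 nodes, M=7 members, R=3 reactions → 2N=10, M+R=10
member 0 (0-1): L=3.2319, (cx,cy)=(0.3979,0.9174)
member 1 (0-2): L=2.6010, (cx,cy)=(1.0000,0.0000)
member 2 (1-2): L=3.2435, (cx,cy)=(0.4054,-0.9141)
member 3 (1-3): L=2.8285, (cx,cy)=(0.9998,-0.0191)
member 4 (2-3): L=3.2807, (cx,cy)=(0.4612,0.8873)
member 5 (2-4): L=2.8990, (cx,cy)=(1.0000,0.0000)
member 6 (3-4): L=3.2241, (cx,cy)=(0.4299,-0.9029)
solve A·x = −loads:
  F[0-1] = -500.7531 N (compression)
  F[0-2] = +673.2553 N (tension)
  F[1-2] = -508.4486 N (compression)
  F[1-3] = -467.2036 N (compression)
  F[2-3] = +523.8185 N (tension)
  F[2-4] = +225.5438 N (tension)
  F[3-4] = -524.6604 N (compression)
  Rx@0 = -474.0000 N
  Ry@0 = +459.4028 N
  Ry@4 = +473.7072 N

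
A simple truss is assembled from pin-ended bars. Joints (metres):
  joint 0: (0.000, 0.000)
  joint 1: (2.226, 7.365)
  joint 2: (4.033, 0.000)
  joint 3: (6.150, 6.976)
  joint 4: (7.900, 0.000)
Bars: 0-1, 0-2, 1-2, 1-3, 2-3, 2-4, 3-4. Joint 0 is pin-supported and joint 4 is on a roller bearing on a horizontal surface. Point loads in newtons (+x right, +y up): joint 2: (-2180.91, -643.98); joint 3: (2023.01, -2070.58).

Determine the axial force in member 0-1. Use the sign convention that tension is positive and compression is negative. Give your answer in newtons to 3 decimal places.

N=5 nodes, M=7 members, R=3 reactions → 2N=10, M+R=10
member 0 (0-1): L=7.6940, (cx,cy)=(0.2893,0.9572)
member 1 (0-2): L=4.0330, (cx,cy)=(1.0000,0.0000)
member 2 (1-2): L=7.5834, (cx,cy)=(0.2383,-0.9712)
member 3 (1-3): L=3.9432, (cx,cy)=(0.9951,-0.0986)
member 4 (2-3): L=7.2901, (cx,cy)=(0.2904,0.9569)
member 5 (2-4): L=3.8670, (cx,cy)=(1.0000,0.0000)
member 6 (3-4): L=7.1922, (cx,cy)=(0.2433,-0.9699)
solve A·x = −loads:
  F[0-1] = +1057.7327 N (tension)
  F[0-2] = -463.9176 N (compression)
  F[1-2] = -1100.5307 N (compression)
  F[1-3] = +571.0403 N (tension)
  F[2-3] = +1789.9434 N (tension)
  F[2-4] = +934.9700 N (tension)
  F[3-4] = -3842.5419 N (compression)
  Rx@0 = +157.9000 N
  Ry@0 = -1012.4977 N
  Ry@4 = +3727.0577 N

1057.733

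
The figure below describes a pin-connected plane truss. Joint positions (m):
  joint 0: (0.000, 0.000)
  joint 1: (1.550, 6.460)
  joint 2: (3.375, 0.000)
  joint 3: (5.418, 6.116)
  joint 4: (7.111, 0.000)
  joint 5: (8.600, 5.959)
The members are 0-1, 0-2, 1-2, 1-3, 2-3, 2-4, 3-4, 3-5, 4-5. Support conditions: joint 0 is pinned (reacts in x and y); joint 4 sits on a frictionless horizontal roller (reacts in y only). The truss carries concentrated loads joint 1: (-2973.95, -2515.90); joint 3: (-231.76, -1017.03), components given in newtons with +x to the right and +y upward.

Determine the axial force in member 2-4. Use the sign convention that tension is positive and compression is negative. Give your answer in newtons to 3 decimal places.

N=6 nodes, M=9 members, R=3 reactions → 2N=12, M+R=12
member 0 (0-1): L=6.6434, (cx,cy)=(0.2333,0.9724)
member 1 (0-2): L=3.3750, (cx,cy)=(1.0000,0.0000)
member 2 (1-2): L=6.7128, (cx,cy)=(0.2719,-0.9623)
member 3 (1-3): L=3.8833, (cx,cy)=(0.9961,-0.0886)
member 4 (2-3): L=6.4482, (cx,cy)=(0.3168,0.9485)
member 5 (2-4): L=3.7360, (cx,cy)=(1.0000,0.0000)
member 6 (3-4): L=6.3460, (cx,cy)=(0.2668,-0.9638)
member 7 (3-5): L=3.1859, (cx,cy)=(0.9988,-0.0493)
member 8 (4-5): L=6.1422, (cx,cy)=(0.2424,0.9702)
solve A·x = −loads:
  F[0-1] = -5255.7140 N (compression)
  F[0-2] = -1979.4677 N (compression)
  F[1-2] = +2600.1307 N (tension)
  F[1-3] = +1044.9259 N (tension)
  F[2-3] = -2638.1077 N (compression)
  F[2-4] = -436.7396 N (compression)
  F[3-4] = +1637.0637 N (tension)
  F[3-5] = -0.0000 N (tension)
  F[4-5] = +0.0000 N (tension)
  Rx@0 = +3205.7100 N
  Ry@0 = +5110.6613 N
  Ry@4 = -1577.7313 N

-436.740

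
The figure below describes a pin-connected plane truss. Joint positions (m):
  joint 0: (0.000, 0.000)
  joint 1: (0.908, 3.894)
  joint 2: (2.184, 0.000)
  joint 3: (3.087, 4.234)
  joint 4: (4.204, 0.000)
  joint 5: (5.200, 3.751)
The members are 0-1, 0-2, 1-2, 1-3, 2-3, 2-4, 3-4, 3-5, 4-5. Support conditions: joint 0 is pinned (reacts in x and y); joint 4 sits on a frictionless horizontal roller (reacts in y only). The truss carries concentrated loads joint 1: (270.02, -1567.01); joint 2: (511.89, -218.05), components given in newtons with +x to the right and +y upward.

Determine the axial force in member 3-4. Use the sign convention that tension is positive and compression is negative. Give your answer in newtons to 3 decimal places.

-725.850

N=6 nodes, M=9 members, R=3 reactions → 2N=12, M+R=12
member 0 (0-1): L=3.9985, (cx,cy)=(0.2271,0.9739)
member 1 (0-2): L=2.1840, (cx,cy)=(1.0000,0.0000)
member 2 (1-2): L=4.0977, (cx,cy)=(0.3114,-0.9503)
member 3 (1-3): L=2.2054, (cx,cy)=(0.9880,0.1542)
member 4 (2-3): L=4.3292, (cx,cy)=(0.2086,0.9780)
member 5 (2-4): L=2.0200, (cx,cy)=(1.0000,0.0000)
member 6 (3-4): L=4.3789, (cx,cy)=(0.2551,-0.9669)
member 7 (3-5): L=2.1675, (cx,cy)=(0.9749,-0.2228)
member 8 (4-5): L=3.8810, (cx,cy)=(0.2566,0.9665)
solve A·x = −loads:
  F[0-1] = -1112.2817 N (compression)
  F[0-2] = +1034.4950 N (tension)
  F[1-2] = -565.9717 N (compression)
  F[1-3] = -350.5573 N (compression)
  F[2-3] = +772.8823 N (tension)
  F[2-4] = +185.1564 N (tension)
  F[3-4] = -725.8502 N (compression)
  F[3-5] = +0.0000 N (tension)
  F[4-5] = -0.0000 N (compression)
  Rx@0 = -781.9100 N
  Ry@0 = +1083.2227 N
  Ry@4 = +701.8373 N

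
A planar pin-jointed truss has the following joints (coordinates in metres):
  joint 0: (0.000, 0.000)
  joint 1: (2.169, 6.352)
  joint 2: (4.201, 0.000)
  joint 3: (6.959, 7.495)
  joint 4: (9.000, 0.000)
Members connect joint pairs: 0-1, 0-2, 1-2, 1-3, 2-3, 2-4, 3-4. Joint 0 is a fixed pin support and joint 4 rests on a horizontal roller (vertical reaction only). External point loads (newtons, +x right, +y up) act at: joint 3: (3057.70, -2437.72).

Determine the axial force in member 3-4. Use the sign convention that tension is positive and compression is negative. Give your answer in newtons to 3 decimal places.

-4592.648

N=5 nodes, M=7 members, R=3 reactions → 2N=10, M+R=10
member 0 (0-1): L=6.7121, (cx,cy)=(0.3231,0.9463)
member 1 (0-2): L=4.2010, (cx,cy)=(1.0000,0.0000)
member 2 (1-2): L=6.6691, (cx,cy)=(0.3047,-0.9525)
member 3 (1-3): L=4.9245, (cx,cy)=(0.9727,0.2321)
member 4 (2-3): L=7.9863, (cx,cy)=(0.3453,0.9385)
member 5 (2-4): L=4.7990, (cx,cy)=(1.0000,0.0000)
member 6 (3-4): L=7.7679, (cx,cy)=(0.2627,-0.9649)
solve A·x = −loads:
  F[0-1] = +2106.5848 N (tension)
  F[0-2] = +2376.9632 N (tension)
  F[1-2] = -1786.1890 N (compression)
  F[1-3] = +1259.3607 N (tension)
  F[2-3] = +1812.7860 N (tension)
  F[2-4] = +1206.7045 N (tension)
  F[3-4] = -4592.6477 N (compression)
  Rx@0 = -3057.7000 N
  Ry@0 = -1993.5639 N
  Ry@4 = +4431.2839 N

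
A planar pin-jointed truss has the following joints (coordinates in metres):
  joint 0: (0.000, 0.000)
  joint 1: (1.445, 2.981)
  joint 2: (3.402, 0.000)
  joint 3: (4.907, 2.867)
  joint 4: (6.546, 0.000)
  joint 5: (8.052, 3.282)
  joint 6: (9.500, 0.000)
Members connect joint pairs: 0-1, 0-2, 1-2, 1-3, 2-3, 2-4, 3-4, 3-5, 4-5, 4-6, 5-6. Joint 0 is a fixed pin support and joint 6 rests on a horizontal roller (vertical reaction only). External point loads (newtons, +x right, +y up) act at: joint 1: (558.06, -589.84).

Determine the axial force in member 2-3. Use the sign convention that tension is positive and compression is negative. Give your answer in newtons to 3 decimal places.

N=7 nodes, M=11 members, R=3 reactions → 2N=14, M+R=14
member 0 (0-1): L=3.3128, (cx,cy)=(0.4362,0.8999)
member 1 (0-2): L=3.4020, (cx,cy)=(1.0000,0.0000)
member 2 (1-2): L=3.5660, (cx,cy)=(0.5488,-0.8360)
member 3 (1-3): L=3.4639, (cx,cy)=(0.9995,-0.0329)
member 4 (2-3): L=3.2380, (cx,cy)=(0.4648,0.8854)
member 5 (2-4): L=3.1440, (cx,cy)=(1.0000,0.0000)
member 6 (3-4): L=3.3024, (cx,cy)=(0.4963,-0.8681)
member 7 (3-5): L=3.1723, (cx,cy)=(0.9914,0.1308)
member 8 (4-5): L=3.6110, (cx,cy)=(0.4171,0.9089)
member 9 (4-6): L=2.9540, (cx,cy)=(1.0000,0.0000)
member 10 (5-6): L=3.5872, (cx,cy)=(0.4037,-0.9149)
solve A·x = −loads:
  F[0-1] = -361.1797 N (compression)
  F[0-2] = +715.6037 N (tension)
  F[1-2] = -294.9893 N (compression)
  F[1-3] = -554.0145 N (compression)
  F[2-3] = +278.5095 N (tension)
  F[2-4] = +424.2656 N (tension)
  F[3-4] = -343.6179 N (compression)
  F[3-5] = -255.9268 N (compression)
  F[4-5] = +328.2187 N (tension)
  F[4-6] = +116.8420 N (tension)
  F[5-6] = -289.4608 N (compression)
  Rx@0 = -558.0600 N
  Ry@0 = +325.0089 N
  Ry@6 = +264.8311 N

278.509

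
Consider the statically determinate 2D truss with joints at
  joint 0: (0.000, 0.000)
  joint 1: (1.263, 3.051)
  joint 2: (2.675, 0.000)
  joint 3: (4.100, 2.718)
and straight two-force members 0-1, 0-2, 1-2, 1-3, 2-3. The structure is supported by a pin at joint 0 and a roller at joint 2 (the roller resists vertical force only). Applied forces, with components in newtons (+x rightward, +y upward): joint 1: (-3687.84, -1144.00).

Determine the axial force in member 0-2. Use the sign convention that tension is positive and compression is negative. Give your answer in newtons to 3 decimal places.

-1696.652

N=4 nodes, M=5 members, R=3 reactions → 2N=8, M+R=8
member 0 (0-1): L=3.3021, (cx,cy)=(0.3825,0.9240)
member 1 (0-2): L=2.6750, (cx,cy)=(1.0000,0.0000)
member 2 (1-2): L=3.3619, (cx,cy)=(0.4200,-0.9075)
member 3 (1-3): L=2.8565, (cx,cy)=(0.9932,-0.1166)
member 4 (2-3): L=3.0689, (cx,cy)=(0.4643,0.8857)
solve A·x = −loads:
  F[0-1] = -5205.9167 N (compression)
  F[0-2] = -1696.6522 N (compression)
  F[1-2] = +4039.6376 N (tension)
  F[1-3] = -0.0000 N (tension)
  F[2-3] = +0.0000 N (tension)
  Rx@0 = +3687.8400 N
  Ry@0 = +4810.0665 N
  Ry@2 = -3666.0665 N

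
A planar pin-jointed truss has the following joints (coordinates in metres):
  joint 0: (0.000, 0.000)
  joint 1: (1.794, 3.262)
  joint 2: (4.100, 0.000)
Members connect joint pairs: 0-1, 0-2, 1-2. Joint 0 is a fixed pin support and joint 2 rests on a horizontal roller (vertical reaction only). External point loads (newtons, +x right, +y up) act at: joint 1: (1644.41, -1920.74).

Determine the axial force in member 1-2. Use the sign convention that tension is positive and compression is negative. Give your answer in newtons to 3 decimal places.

N=3 nodes, M=3 members, R=3 reactions → 2N=6, M+R=6
member 0 (0-1): L=3.7228, (cx,cy)=(0.4819,0.8762)
member 1 (0-2): L=4.1000, (cx,cy)=(1.0000,0.0000)
member 2 (1-2): L=3.9948, (cx,cy)=(0.5773,-0.8166)
solve A·x = −loads:
  F[0-1] = +260.2173 N (tension)
  F[0-2] = +1519.0118 N (tension)
  F[1-2] = -2631.4485 N (compression)
  Rx@0 = -1644.4100 N
  Ry@0 = -228.0095 N
  Ry@2 = +2148.7495 N

-2631.448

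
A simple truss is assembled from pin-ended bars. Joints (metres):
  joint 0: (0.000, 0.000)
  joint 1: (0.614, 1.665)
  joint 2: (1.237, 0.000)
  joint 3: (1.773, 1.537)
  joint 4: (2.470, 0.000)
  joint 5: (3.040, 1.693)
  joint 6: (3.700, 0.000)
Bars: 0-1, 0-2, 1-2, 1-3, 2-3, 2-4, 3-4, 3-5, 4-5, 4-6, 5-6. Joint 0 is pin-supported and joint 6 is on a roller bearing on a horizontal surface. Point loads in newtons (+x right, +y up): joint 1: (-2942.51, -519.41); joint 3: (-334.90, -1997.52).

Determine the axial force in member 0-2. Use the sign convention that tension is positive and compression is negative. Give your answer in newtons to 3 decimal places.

N=7 nodes, M=11 members, R=3 reactions → 2N=14, M+R=14
member 0 (0-1): L=1.7746, (cx,cy)=(0.3460,0.9382)
member 1 (0-2): L=1.2370, (cx,cy)=(1.0000,0.0000)
member 2 (1-2): L=1.7777, (cx,cy)=(0.3504,-0.9366)
member 3 (1-3): L=1.1660, (cx,cy)=(0.9940,-0.1098)
member 4 (2-3): L=1.6278, (cx,cy)=(0.3293,0.9442)
member 5 (2-4): L=1.2330, (cx,cy)=(1.0000,0.0000)
member 6 (3-4): L=1.6877, (cx,cy)=(0.4130,-0.9107)
member 7 (3-5): L=1.2766, (cx,cy)=(0.9925,0.1222)
member 8 (4-5): L=1.7864, (cx,cy)=(0.3191,0.9477)
member 9 (4-6): L=1.2300, (cx,cy)=(1.0000,0.0000)
member 10 (5-6): L=1.8171, (cx,cy)=(0.3632,-0.9317)
solve A·x = −loads:
  F[0-1] = -3130.1196 N (compression)
  F[0-2] = -2194.4118 N (compression)
  F[1-2] = +2463.6033 N (tension)
  F[1-3] = +1002.2103 N (tension)
  F[2-3] = -2443.6487 N (compression)
  F[2-4] = -526.4017 N (compression)
  F[3-4] = +504.0425 N (tension)
  F[3-5] = +320.6357 N (tension)
  F[4-5] = -484.3665 N (compression)
  F[4-6] = -163.6803 N (compression)
  F[5-6] = +450.6414 N (tension)
  Rx@0 = +3277.4100 N
  Ry@0 = +2936.7948 N
  Ry@6 = -419.8648 N

-2194.412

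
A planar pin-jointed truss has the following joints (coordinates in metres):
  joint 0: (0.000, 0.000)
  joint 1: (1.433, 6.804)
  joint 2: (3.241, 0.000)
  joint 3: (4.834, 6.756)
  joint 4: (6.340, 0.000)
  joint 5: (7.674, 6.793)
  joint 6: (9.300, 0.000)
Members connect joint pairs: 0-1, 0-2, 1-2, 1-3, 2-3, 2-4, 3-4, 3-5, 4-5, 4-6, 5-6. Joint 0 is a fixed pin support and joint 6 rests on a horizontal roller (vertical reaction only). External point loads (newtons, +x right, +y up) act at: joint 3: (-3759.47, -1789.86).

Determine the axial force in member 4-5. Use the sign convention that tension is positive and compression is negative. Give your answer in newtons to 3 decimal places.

-1845.569

N=7 nodes, M=11 members, R=3 reactions → 2N=14, M+R=14
member 0 (0-1): L=6.9533, (cx,cy)=(0.2061,0.9785)
member 1 (0-2): L=3.2410, (cx,cy)=(1.0000,0.0000)
member 2 (1-2): L=7.0401, (cx,cy)=(0.2568,-0.9665)
member 3 (1-3): L=3.4013, (cx,cy)=(0.9999,-0.0141)
member 4 (2-3): L=6.9413, (cx,cy)=(0.2295,0.9733)
member 5 (2-4): L=3.0990, (cx,cy)=(1.0000,0.0000)
member 6 (3-4): L=6.9218, (cx,cy)=(0.2176,-0.9760)
member 7 (3-5): L=2.8402, (cx,cy)=(0.9999,0.0130)
member 8 (4-5): L=6.9227, (cx,cy)=(0.1927,0.9813)
member 9 (4-6): L=2.9600, (cx,cy)=(1.0000,0.0000)
member 10 (5-6): L=6.9849, (cx,cy)=(0.2328,-0.9725)
solve A·x = −loads:
  F[0-1] = -3669.3609 N (compression)
  F[0-2] = -3003.2506 N (compression)
  F[1-2] = +3740.2656 N (tension)
  F[1-3] = -1716.9423 N (compression)
  F[2-3] = -3713.9480 N (compression)
  F[2-4] = -1190.3587 N (compression)
  F[3-4] = +1855.4281 N (tension)
  F[3-5] = +786.7347 N (tension)
  F[4-5] = -1845.5691 N (compression)
  F[4-6] = -431.0302 N (compression)
  F[5-6] = +1851.5989 N (tension)
  Rx@0 = +3759.4700 N
  Ry@0 = +3590.5908 N
  Ry@6 = -1800.7308 N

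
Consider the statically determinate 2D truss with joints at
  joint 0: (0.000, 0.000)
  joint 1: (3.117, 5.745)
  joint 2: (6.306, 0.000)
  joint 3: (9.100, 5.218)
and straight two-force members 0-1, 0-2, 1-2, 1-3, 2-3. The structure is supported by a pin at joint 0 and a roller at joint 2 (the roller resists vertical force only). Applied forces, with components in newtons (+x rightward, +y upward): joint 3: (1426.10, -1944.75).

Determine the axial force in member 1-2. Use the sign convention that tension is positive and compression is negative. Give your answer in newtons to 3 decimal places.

N=4 nodes, M=5 members, R=3 reactions → 2N=8, M+R=8
member 0 (0-1): L=6.5361, (cx,cy)=(0.4769,0.8790)
member 1 (0-2): L=6.3060, (cx,cy)=(1.0000,0.0000)
member 2 (1-2): L=6.5707, (cx,cy)=(0.4853,-0.8743)
member 3 (1-3): L=6.0062, (cx,cy)=(0.9961,-0.0877)
member 4 (2-3): L=5.9189, (cx,cy)=(0.4720,0.8816)
solve A·x = −loads:
  F[0-1] = +2322.8609 N (tension)
  F[0-2] = +318.3525 N (tension)
  F[1-2] = -2572.5526 N (compression)
  F[1-3] = +2365.4147 N (tension)
  F[2-3] = -1970.5643 N (compression)
  Rx@0 = -1426.1000 N
  Ry@0 = -2041.7097 N
  Ry@2 = +3986.4597 N

-2572.553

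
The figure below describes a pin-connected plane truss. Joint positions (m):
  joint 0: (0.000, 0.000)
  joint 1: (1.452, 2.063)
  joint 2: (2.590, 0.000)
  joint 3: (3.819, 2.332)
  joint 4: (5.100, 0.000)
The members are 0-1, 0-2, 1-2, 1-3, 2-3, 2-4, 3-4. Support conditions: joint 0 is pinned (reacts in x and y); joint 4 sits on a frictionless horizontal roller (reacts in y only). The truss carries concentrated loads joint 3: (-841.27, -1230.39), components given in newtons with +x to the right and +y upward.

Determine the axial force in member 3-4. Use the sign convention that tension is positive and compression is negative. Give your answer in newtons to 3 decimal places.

-612.309

N=5 nodes, M=7 members, R=3 reactions → 2N=10, M+R=10
member 0 (0-1): L=2.5228, (cx,cy)=(0.5756,0.8178)
member 1 (0-2): L=2.5900, (cx,cy)=(1.0000,0.0000)
member 2 (1-2): L=2.3561, (cx,cy)=(0.4830,-0.8756)
member 3 (1-3): L=2.3822, (cx,cy)=(0.9936,0.1129)
member 4 (2-3): L=2.6360, (cx,cy)=(0.4662,0.8847)
member 5 (2-4): L=2.5100, (cx,cy)=(1.0000,0.0000)
member 6 (3-4): L=2.6607, (cx,cy)=(0.4815,-0.8765)
solve A·x = −loads:
  F[0-1] = -848.3192 N (compression)
  F[0-2] = -353.0096 N (compression)
  F[1-2] = +685.8960 N (tension)
  F[1-3] = -824.8305 N (compression)
  F[2-3] = -678.8808 N (compression)
  F[2-4] = +294.8004 N (tension)
  F[3-4] = -612.3088 N (compression)
  Rx@0 = +841.2700 N
  Ry@0 = +693.7198 N
  Ry@4 = +536.6702 N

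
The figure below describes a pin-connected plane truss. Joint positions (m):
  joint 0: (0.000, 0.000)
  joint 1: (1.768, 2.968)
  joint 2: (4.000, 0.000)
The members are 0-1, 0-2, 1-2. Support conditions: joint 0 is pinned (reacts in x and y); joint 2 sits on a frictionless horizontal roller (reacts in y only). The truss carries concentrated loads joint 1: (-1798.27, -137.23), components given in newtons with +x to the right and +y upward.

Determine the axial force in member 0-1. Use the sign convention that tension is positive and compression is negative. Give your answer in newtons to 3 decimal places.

N=3 nodes, M=3 members, R=3 reactions → 2N=6, M+R=6
member 0 (0-1): L=3.4547, (cx,cy)=(0.5118,0.8591)
member 1 (0-2): L=4.0000, (cx,cy)=(1.0000,0.0000)
member 2 (1-2): L=3.7136, (cx,cy)=(0.6010,-0.7992)
solve A·x = −loads:
  F[0-1] = -1642.2449 N (compression)
  F[0-2] = -957.8203 N (compression)
  F[1-2] = +1593.6221 N (tension)
  Rx@0 = +1798.2700 N
  Ry@0 = +1410.8907 N
  Ry@2 = -1273.6607 N

-1642.245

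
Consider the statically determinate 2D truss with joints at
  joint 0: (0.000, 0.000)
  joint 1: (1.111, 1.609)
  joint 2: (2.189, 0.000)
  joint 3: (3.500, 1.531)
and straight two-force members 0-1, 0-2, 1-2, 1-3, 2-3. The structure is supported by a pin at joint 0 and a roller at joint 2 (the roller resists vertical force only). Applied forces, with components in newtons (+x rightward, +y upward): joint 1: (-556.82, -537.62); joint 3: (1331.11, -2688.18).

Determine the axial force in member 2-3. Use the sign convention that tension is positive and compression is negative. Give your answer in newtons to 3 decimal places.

-3387.158

N=4 nodes, M=5 members, R=3 reactions → 2N=8, M+R=8
member 0 (0-1): L=1.9553, (cx,cy)=(0.5682,0.8229)
member 1 (0-2): L=2.1890, (cx,cy)=(1.0000,0.0000)
member 2 (1-2): L=1.9367, (cx,cy)=(0.5566,-0.8308)
member 3 (1-3): L=2.3903, (cx,cy)=(0.9995,-0.0326)
member 4 (2-3): L=2.0156, (cx,cy)=(0.6504,0.7596)
solve A·x = −loads:
  F[0-1] = +2268.7146 N (tension)
  F[0-2] = -514.7913 N (compression)
  F[1-2] = -3033.2028 N (compression)
  F[1-3] = +3536.0809 N (tension)
  F[2-3] = -3387.1584 N (compression)
  Rx@0 = -774.2900 N
  Ry@0 = -1866.9053 N
  Ry@2 = +5092.7053 N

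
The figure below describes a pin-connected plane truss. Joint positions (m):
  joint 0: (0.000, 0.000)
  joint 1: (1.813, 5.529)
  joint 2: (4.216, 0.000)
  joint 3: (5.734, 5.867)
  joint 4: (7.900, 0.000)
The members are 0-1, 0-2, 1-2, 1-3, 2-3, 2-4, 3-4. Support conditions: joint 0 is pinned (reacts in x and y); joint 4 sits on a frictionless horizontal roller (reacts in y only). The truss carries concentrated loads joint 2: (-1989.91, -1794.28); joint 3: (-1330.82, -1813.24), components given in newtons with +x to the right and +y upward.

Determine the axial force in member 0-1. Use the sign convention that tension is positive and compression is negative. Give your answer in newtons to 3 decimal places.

N=5 nodes, M=7 members, R=3 reactions → 2N=10, M+R=10
member 0 (0-1): L=5.8187, (cx,cy)=(0.3116,0.9502)
member 1 (0-2): L=4.2160, (cx,cy)=(1.0000,0.0000)
member 2 (1-2): L=6.0286, (cx,cy)=(0.3986,-0.9171)
member 3 (1-3): L=3.9355, (cx,cy)=(0.9963,0.0859)
member 4 (2-3): L=6.0602, (cx,cy)=(0.2505,0.9681)
member 5 (2-4): L=3.6840, (cx,cy)=(1.0000,0.0000)
member 6 (3-4): L=6.2541, (cx,cy)=(0.3463,-0.9381)
solve A·x = −loads:
  F[0-1] = -2443.8779 N (compression)
  F[0-2] = -2559.2574 N (compression)
  F[1-2] = +2371.6361 N (tension)
  F[1-3] = -1713.1336 N (compression)
  F[2-3] = -393.3477 N (compression)
  F[2-4] = +474.5122 N (tension)
  F[3-4] = -1370.0955 N (compression)
  Rx@0 = +3320.7300 N
  Ry@0 = +2322.2185 N
  Ry@4 = +1285.3015 N

-2443.878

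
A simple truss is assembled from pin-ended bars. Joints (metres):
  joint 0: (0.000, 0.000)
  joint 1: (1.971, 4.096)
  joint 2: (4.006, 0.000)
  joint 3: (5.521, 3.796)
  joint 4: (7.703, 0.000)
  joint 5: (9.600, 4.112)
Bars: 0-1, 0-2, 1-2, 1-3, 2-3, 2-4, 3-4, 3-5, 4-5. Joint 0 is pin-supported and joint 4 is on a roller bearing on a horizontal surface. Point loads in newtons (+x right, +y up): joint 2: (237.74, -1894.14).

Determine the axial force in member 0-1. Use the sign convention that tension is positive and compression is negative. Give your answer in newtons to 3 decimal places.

N=6 nodes, M=9 members, R=3 reactions → 2N=12, M+R=12
member 0 (0-1): L=4.5456, (cx,cy)=(0.4336,0.9011)
member 1 (0-2): L=4.0060, (cx,cy)=(1.0000,0.0000)
member 2 (1-2): L=4.5737, (cx,cy)=(0.4449,-0.8956)
member 3 (1-3): L=3.5627, (cx,cy)=(0.9964,-0.0842)
member 4 (2-3): L=4.0872, (cx,cy)=(0.3707,0.9288)
member 5 (2-4): L=3.6970, (cx,cy)=(1.0000,0.0000)
member 6 (3-4): L=4.3784, (cx,cy)=(0.4984,-0.8670)
member 7 (3-5): L=4.0912, (cx,cy)=(0.9970,0.0772)
member 8 (4-5): L=4.5285, (cx,cy)=(0.4189,0.9080)
solve A·x = −loads:
  F[0-1] = -1008.8543 N (compression)
  F[0-2] = +675.1899 N (tension)
  F[1-2] = +1102.6688 N (tension)
  F[1-3] = -931.3774 N (compression)
  F[2-3] = +976.1719 N (tension)
  F[2-4] = +566.2284 N (tension)
  F[3-4] = -1136.2041 N (compression)
  F[3-5] = +0.0000 N (tension)
  F[4-5] = -0.0000 N (compression)
  Rx@0 = -237.7400 N
  Ry@0 = +909.0790 N
  Ry@4 = +985.0610 N

-1008.854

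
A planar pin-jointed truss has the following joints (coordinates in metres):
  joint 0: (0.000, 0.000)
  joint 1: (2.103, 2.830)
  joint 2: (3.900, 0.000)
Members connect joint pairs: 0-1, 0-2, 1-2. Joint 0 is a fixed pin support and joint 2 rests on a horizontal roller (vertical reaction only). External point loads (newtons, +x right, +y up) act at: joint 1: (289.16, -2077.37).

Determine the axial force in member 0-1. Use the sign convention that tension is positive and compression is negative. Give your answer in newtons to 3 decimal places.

N=3 nodes, M=3 members, R=3 reactions → 2N=6, M+R=6
member 0 (0-1): L=3.5258, (cx,cy)=(0.5965,0.8026)
member 1 (0-2): L=3.9000, (cx,cy)=(1.0000,0.0000)
member 2 (1-2): L=3.3523, (cx,cy)=(0.5360,-0.8442)
solve A·x = −loads:
  F[0-1] = -931.1216 N (compression)
  F[0-2] = +844.5317 N (tension)
  F[1-2] = -1575.4858 N (compression)
  Rx@0 = -289.1600 N
  Ry@0 = +747.3618 N
  Ry@2 = +1330.0082 N

-931.122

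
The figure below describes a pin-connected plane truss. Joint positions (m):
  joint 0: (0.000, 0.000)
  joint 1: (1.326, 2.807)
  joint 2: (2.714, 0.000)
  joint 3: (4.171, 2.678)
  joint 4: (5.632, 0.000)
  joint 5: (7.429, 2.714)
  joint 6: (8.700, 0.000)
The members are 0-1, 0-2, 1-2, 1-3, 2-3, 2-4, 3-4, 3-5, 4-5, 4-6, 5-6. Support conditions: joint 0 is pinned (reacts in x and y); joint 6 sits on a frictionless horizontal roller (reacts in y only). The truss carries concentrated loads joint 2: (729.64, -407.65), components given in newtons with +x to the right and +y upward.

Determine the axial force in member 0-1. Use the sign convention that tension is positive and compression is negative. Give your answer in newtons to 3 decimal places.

N=7 nodes, M=11 members, R=3 reactions → 2N=14, M+R=14
member 0 (0-1): L=3.1044, (cx,cy)=(0.4271,0.9042)
member 1 (0-2): L=2.7140, (cx,cy)=(1.0000,0.0000)
member 2 (1-2): L=3.1314, (cx,cy)=(0.4432,-0.8964)
member 3 (1-3): L=2.8479, (cx,cy)=(0.9990,-0.0453)
member 4 (2-3): L=3.0487, (cx,cy)=(0.4779,0.8784)
member 5 (2-4): L=2.9180, (cx,cy)=(1.0000,0.0000)
member 6 (3-4): L=3.0506, (cx,cy)=(0.4789,-0.8779)
member 7 (3-5): L=3.2582, (cx,cy)=(0.9999,0.0110)
member 8 (4-5): L=3.2550, (cx,cy)=(0.5521,0.8338)
member 9 (4-6): L=3.0680, (cx,cy)=(1.0000,0.0000)
member 10 (5-6): L=2.9969, (cx,cy)=(0.4241,-0.9056)
solve A·x = −loads:
  F[0-1] = -310.2025 N (compression)
  F[0-2] = +862.1370 N (tension)
  F[1-2] = +326.9310 N (tension)
  F[1-3] = -277.6940 N (compression)
  F[2-3] = +130.4513 N (tension)
  F[2-4] = +215.0650 N (tension)
  F[3-4] = -146.6846 N (compression)
  F[3-5] = -144.8235 N (compression)
  F[4-5] = +154.4363 N (tension)
  F[4-6] = +59.5544 N (tension)
  F[5-6] = -140.4224 N (compression)
  Rx@0 = -729.6400 N
  Ry@0 = +280.4819 N
  Ry@6 = +127.1681 N

-310.202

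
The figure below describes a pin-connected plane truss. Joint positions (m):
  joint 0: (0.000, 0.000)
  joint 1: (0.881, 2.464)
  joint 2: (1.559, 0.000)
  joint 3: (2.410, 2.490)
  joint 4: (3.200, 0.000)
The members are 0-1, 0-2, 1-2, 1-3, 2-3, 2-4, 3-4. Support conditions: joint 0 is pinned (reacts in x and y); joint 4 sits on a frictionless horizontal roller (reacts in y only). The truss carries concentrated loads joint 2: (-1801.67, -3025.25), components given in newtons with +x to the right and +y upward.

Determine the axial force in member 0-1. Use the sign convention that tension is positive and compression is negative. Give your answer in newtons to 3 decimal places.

-1647.570

N=5 nodes, M=7 members, R=3 reactions → 2N=10, M+R=10
member 0 (0-1): L=2.6168, (cx,cy)=(0.3367,0.9416)
member 1 (0-2): L=1.5590, (cx,cy)=(1.0000,0.0000)
member 2 (1-2): L=2.5556, (cx,cy)=(0.2653,-0.9642)
member 3 (1-3): L=1.5292, (cx,cy)=(0.9999,0.0170)
member 4 (2-3): L=2.6314, (cx,cy)=(0.3234,0.9463)
member 5 (2-4): L=1.6410, (cx,cy)=(1.0000,0.0000)
member 6 (3-4): L=2.6123, (cx,cy)=(0.3024,-0.9532)
solve A·x = −loads:
  F[0-1] = -1647.5698 N (compression)
  F[0-2] = -1246.9739 N (compression)
  F[1-2] = +1591.8145 N (tension)
  F[1-3] = -977.1489 N (compression)
  F[2-3] = +1575.1215 N (tension)
  F[2-4] = +467.6115 N (tension)
  F[3-4] = -1546.2650 N (compression)
  Rx@0 = +1801.6700 N
  Ry@0 = +1551.3860 N
  Ry@4 = +1473.8640 N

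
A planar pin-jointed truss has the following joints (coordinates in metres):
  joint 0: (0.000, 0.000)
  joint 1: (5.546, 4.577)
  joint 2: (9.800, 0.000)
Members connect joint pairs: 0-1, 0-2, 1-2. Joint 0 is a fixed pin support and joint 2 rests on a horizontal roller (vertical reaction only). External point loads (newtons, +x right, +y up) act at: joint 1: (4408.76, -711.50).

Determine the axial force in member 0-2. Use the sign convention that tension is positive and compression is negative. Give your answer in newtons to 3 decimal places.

N=3 nodes, M=3 members, R=3 reactions → 2N=6, M+R=6
member 0 (0-1): L=7.1908, (cx,cy)=(0.7713,0.6365)
member 1 (0-2): L=9.8000, (cx,cy)=(1.0000,0.0000)
member 2 (1-2): L=6.2486, (cx,cy)=(0.6808,-0.7325)
solve A·x = −loads:
  F[0-1] = +2749.7109 N (tension)
  F[0-2] = +2287.9975 N (tension)
  F[1-2] = -3360.8045 N (compression)
  Rx@0 = -4408.7600 N
  Ry@0 = -1750.2218 N
  Ry@2 = +2461.7218 N

2287.997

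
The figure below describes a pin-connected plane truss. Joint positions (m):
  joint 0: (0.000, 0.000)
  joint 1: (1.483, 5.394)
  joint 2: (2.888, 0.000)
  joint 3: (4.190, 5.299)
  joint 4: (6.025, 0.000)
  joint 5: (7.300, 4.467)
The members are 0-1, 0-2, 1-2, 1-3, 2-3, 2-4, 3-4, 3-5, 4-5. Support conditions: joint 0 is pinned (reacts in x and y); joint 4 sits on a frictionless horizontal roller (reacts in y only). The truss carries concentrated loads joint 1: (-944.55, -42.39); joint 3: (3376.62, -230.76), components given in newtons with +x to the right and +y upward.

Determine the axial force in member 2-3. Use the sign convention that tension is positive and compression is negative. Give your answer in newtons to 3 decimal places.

2200.002

N=6 nodes, M=9 members, R=3 reactions → 2N=12, M+R=12
member 0 (0-1): L=5.5942, (cx,cy)=(0.2651,0.9642)
member 1 (0-2): L=2.8880, (cx,cy)=(1.0000,0.0000)
member 2 (1-2): L=5.5740, (cx,cy)=(0.2521,-0.9677)
member 3 (1-3): L=2.7087, (cx,cy)=(0.9994,-0.0351)
member 4 (2-3): L=5.4566, (cx,cy)=(0.2386,0.9711)
member 5 (2-4): L=3.1370, (cx,cy)=(1.0000,0.0000)
member 6 (3-4): L=5.6077, (cx,cy)=(0.3272,-0.9449)
member 7 (3-5): L=3.2194, (cx,cy)=(0.9660,-0.2584)
member 8 (4-5): L=4.6454, (cx,cy)=(0.2745,0.9616)
solve A·x = −loads:
  F[0-1] = +2096.9043 N (tension)
  F[0-2] = +1876.1842 N (tension)
  F[1-2] = -2207.7430 N (compression)
  F[1-3] = +2058.1946 N (tension)
  F[2-3] = +2200.0020 N (tension)
  F[2-4] = +794.7499 N (tension)
  F[3-4] = -2428.7425 N (compression)
  F[3-5] = +0.0000 N (tension)
  F[4-5] = -0.0000 N (compression)
  Rx@0 = -2432.0700 N
  Ry@0 = -2021.8800 N
  Ry@4 = +2295.0300 N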